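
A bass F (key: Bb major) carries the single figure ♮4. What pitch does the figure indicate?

Counting 3 letter steps above F lands on B; in Bb major, that letter is Bb.
The ♮4 figure makes it natural, giving B.

B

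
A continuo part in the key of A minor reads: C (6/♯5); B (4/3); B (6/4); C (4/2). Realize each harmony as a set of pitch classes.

C, E, G#, A | B, D, E, G | B, E, G | C, D, F, A

C (6/#5/3): C, E, G#, A.
B (6/4/3): B, D, E, G.
B (6/4): B, E, G.
C (6/4/2): C, D, F, A.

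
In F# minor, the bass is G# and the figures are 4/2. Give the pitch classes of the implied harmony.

The written figures 4/2 are shorthand for 6/4/2: the 6 is implied.
A second above G# in this key is A.
A fourth above G# in this key is C#.
A sixth above G# in this key is E.
Together with the bass G#, this spells A major seventh in third inversion.

G#, A, C#, E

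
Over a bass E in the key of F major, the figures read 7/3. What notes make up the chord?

E, G, Bb, D

The written figures 7/3 are shorthand for 7/5/3: the 5 is implied.
A third above E in this key is G.
A fifth above E in this key is Bb.
A seventh above E in this key is D.
Together with the bass E, this spells E half-diminished seventh in root position.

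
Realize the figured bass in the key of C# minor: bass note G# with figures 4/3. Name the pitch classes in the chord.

The written figures 4/3 are shorthand for 6/4/3: the 6 is implied.
A third above G# in this key is B.
A fourth above G# in this key is C#.
A sixth above G# in this key is E.
Together with the bass G#, this spells C# minor seventh in second inversion.

G#, B, C#, E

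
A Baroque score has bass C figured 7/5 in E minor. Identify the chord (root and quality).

C major seventh

The figures 7/5 indicate a seventh chord in root position.
In root position the bass is the root, so the root is C.
The chord tones are C, E, G, B, giving C major seventh.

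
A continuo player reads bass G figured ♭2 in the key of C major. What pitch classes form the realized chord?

G, Ab, C, E

The written figures ♭2 are shorthand for 6/4/2: the 6/4 are implied.
A second above G in this key is A, lowered to Ab by the flat.
A fourth above G in this key is C.
A sixth above G in this key is E.
Together with the bass G, this spells Ab augmented major seventh in third inversion.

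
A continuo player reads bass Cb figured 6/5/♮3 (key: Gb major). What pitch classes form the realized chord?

A third above Cb in this key is Eb, made natural (E) by the ♮ figure.
A fifth above Cb in this key is Gb.
A sixth above Cb in this key is Ab.

Cb, E, Gb, Ab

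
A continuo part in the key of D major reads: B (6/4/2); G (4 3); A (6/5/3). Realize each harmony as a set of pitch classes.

B (6/4/2): B, C#, E, G.
G (6/4/3): G, B, C#, E.
A (6/5/3): A, C#, E, F#.

B, C#, E, G | G, B, C#, E | A, C#, E, F#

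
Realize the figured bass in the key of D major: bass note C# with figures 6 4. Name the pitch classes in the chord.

C#, F#, A

A fourth above C# in this key is F#.
A sixth above C# in this key is A.
Together with the bass C#, this spells F# minor in second inversion.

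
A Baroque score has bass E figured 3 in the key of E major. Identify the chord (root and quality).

The figures 3 indicate a triad in root position.
In root position the bass is the root, so the root is E.
The chord tones are E, G#, B, giving E major.

E major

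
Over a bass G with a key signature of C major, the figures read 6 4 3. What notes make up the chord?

G, B, C, E

A third above G in this key is B.
A fourth above G in this key is C.
A sixth above G in this key is E.
Together with the bass G, this spells C major seventh in second inversion.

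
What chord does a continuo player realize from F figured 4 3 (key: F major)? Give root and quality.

Bb major seventh

The figures 4 3 indicate a seventh chord in second inversion.
In second inversion the root lies a fourth above the bass: a fourth above F in F major is Bb.
The chord tones are F, A, Bb, D, giving Bb major seventh.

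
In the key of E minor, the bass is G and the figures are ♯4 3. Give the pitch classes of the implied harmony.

G, B, C#, E

The written figures ♯4 3 are shorthand for 6/4/3: the 6 is implied.
A third above G in this key is B.
A fourth above G in this key is C, raised to C# by the sharp.
A sixth above G in this key is E.
Together with the bass G, this spells C# half-diminished seventh in second inversion.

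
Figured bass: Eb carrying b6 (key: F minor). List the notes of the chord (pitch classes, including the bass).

Eb, G, Cb

The written figures b6 are shorthand for 6/3: the 3 is implied.
A third above Eb in this key is G.
A sixth above Eb in this key is C, lowered to Cb by the flat.
Together with the bass Eb, this spells Cb augmented in first inversion.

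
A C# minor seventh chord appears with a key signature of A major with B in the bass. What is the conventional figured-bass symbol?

B is the seventh of C# minor seventh, so the chord is in third inversion.
A seventh chord in third inversion is figured 6/4/2, conventionally abbreviated 4/2.

4/2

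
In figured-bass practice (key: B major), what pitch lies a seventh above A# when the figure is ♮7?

Counting 6 letter steps above A# lands on G; in B major, that letter is G#.
The ♮7 figure makes it natural, giving G.

G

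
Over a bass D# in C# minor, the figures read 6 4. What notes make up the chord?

D#, G#, B

A fourth above D# in this key is G#.
A sixth above D# in this key is B.
Together with the bass D#, this spells G# minor in second inversion.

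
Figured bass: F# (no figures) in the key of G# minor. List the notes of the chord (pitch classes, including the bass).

F#, A#, C#

An unfigured bass implies 5/3.
A third above F# in this key is A#.
A fifth above F# in this key is C#.
Together with the bass F#, this spells F# major in root position.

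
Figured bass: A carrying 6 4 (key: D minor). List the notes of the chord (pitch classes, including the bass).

A fourth above A in this key is D.
A sixth above A in this key is F.
Together with the bass A, this spells D minor in second inversion.

A, D, F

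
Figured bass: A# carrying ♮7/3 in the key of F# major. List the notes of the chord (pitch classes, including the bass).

A#, C#, E#, G

The written figures ♮7/3 are shorthand for 7/5/3: the 5 is implied.
A third above A# in this key is C#.
A fifth above A# in this key is E#.
A seventh above A# in this key is G#, made natural (G) by the ♮ figure.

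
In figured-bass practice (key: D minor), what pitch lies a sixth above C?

A

Counting 5 letter steps above C lands on A; in D minor, that letter is A.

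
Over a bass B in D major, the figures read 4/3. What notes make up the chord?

B, D, E, G

The written figures 4/3 are shorthand for 6/4/3: the 6 is implied.
A third above B in this key is D.
A fourth above B in this key is E.
A sixth above B in this key is G.
Together with the bass B, this spells E minor seventh in second inversion.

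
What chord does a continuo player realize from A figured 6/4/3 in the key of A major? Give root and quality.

The figures 6/4/3 indicate a seventh chord in second inversion.
In second inversion the root lies a fourth above the bass: a fourth above A in A major is D.
The chord tones are A, C#, D, F#, giving D major seventh.

D major seventh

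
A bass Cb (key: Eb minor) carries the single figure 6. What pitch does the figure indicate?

Ab

Counting 5 letter steps above Cb lands on A; in Eb minor, that letter is Ab.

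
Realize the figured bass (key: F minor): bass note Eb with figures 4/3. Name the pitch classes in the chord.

The written figures 4/3 are shorthand for 6/4/3: the 6 is implied.
A third above Eb in this key is G.
A fourth above Eb in this key is Ab.
A sixth above Eb in this key is C.
Together with the bass Eb, this spells Ab major seventh in second inversion.

Eb, G, Ab, C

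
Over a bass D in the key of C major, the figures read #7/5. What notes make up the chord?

D, F, A, C#

The written figures #7/5 are shorthand for 7/5/3: the 3 is implied.
A third above D in this key is F.
A fifth above D in this key is A.
A seventh above D in this key is C, raised to C# by the sharp.
Together with the bass D, this spells D minor-major seventh in root position.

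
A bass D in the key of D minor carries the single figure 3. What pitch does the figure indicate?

Counting 2 letter steps above D lands on F; in D minor, that letter is F.

F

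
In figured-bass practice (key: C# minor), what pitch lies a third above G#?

Counting 2 letter steps above G# lands on B; in C# minor, that letter is B.

B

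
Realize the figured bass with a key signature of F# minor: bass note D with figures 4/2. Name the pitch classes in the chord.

The written figures 4/2 are shorthand for 6/4/2: the 6 is implied.
A second above D in this key is E.
A fourth above D in this key is G#.
A sixth above D in this key is B.
Together with the bass D, this spells E dominant seventh in third inversion.

D, E, G#, B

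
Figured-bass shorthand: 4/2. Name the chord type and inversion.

4/2 is shorthand for 6/4/2.
Intervals of 6/4/2 above the bass form a seventh chord; the bass is the seventh, so this is third inversion.

seventh chord, third inversion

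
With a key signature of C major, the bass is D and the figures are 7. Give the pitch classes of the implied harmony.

The written figures 7 are shorthand for 7/5/3: the 5/3 are implied.
A third above D in this key is F.
A fifth above D in this key is A.
A seventh above D in this key is C.
Together with the bass D, this spells D minor seventh in root position.

D, F, A, C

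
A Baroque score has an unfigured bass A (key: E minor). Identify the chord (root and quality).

A minor

An unfigured bass indicates a triad in root position.
In root position the bass is the root, so the root is A.
The chord tones are A, C, E, giving A minor.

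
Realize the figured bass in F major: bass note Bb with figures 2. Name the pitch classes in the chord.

Bb, C, E, G

The written figures 2 are shorthand for 6/4/2: the 6/4 are implied.
A second above Bb in this key is C.
A fourth above Bb in this key is E.
A sixth above Bb in this key is G.
Together with the bass Bb, this spells C dominant seventh in third inversion.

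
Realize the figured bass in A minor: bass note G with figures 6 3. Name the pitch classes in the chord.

A third above G in this key is B.
A sixth above G in this key is E.
Together with the bass G, this spells E minor in first inversion.

G, B, E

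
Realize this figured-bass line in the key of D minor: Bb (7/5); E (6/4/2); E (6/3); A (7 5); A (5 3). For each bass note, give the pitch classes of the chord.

Bb, D, F, A | E, F, A, C | E, G, C | A, C, E, G | A, C, E

Bb (7/5/3): Bb, D, F, A.
E (6/4/2): E, F, A, C.
E (6/3): E, G, C.
A (7/5/3): A, C, E, G.
A (5/3): A, C, E.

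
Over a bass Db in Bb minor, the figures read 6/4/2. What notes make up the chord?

Db, Eb, Gb, Bb

A second above Db in this key is Eb.
A fourth above Db in this key is Gb.
A sixth above Db in this key is Bb.
Together with the bass Db, this spells Eb minor seventh in third inversion.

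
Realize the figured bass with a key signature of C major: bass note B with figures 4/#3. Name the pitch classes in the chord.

B, D#, E, G

The written figures 4/#3 are shorthand for 6/4/3: the 6 is implied.
A third above B in this key is D, raised to D# by the sharp.
A fourth above B in this key is E.
A sixth above B in this key is G.
Together with the bass B, this spells E minor-major seventh in second inversion.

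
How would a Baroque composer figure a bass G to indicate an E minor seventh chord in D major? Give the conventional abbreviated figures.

G is the third of E minor seventh, so the chord is in first inversion.
A seventh chord in first inversion is figured 6/5/3, conventionally abbreviated 6/5.

6/5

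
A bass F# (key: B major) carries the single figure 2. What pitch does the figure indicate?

Counting 1 letter step above F# lands on G; in B major, that letter is G#.

G#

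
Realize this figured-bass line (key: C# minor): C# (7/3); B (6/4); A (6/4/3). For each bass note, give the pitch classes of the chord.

C#, E, G#, B | B, E, G# | A, C#, D#, F#

C# (7/5/3): C#, E, G#, B.
B (6/4): B, E, G#.
A (6/4/3): A, C#, D#, F#.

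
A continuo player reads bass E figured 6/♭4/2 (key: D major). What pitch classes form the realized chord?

E, F#, Ab, C#

A second above E in this key is F#.
A fourth above E in this key is A, lowered to Ab by the flat.
A sixth above E in this key is C#.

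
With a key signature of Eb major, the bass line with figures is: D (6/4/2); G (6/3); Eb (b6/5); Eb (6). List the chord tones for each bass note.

D, Eb, G, Bb | G, Bb, Eb | Eb, G, Bb, Cb | Eb, G, C

D (6/4/2): D, Eb, G, Bb.
G (6/3): G, Bb, Eb.
Eb (b6/5/3): Eb, G, Bb, Cb.
Eb (6/3): Eb, G, C.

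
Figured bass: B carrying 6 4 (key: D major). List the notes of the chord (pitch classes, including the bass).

B, E, G

A fourth above B in this key is E.
A sixth above B in this key is G.
Together with the bass B, this spells E minor in second inversion.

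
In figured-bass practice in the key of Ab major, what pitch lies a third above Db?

Counting 2 letter steps above Db lands on F; in Ab major, that letter is F.

F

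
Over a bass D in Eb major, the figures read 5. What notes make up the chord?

D, F, Ab

The written figures 5 are shorthand for 5/3: the 3 is implied.
A third above D in this key is F.
A fifth above D in this key is Ab.
Together with the bass D, this spells D diminished in root position.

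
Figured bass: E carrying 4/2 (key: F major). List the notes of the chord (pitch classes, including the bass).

E, F, A, C

The written figures 4/2 are shorthand for 6/4/2: the 6 is implied.
A second above E in this key is F.
A fourth above E in this key is A.
A sixth above E in this key is C.
Together with the bass E, this spells F major seventh in third inversion.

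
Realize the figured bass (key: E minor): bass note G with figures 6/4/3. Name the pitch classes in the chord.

A third above G in this key is B.
A fourth above G in this key is C.
A sixth above G in this key is E.
Together with the bass G, this spells C major seventh in second inversion.

G, B, C, E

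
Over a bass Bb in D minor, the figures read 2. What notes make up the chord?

The written figures 2 are shorthand for 6/4/2: the 6/4 are implied.
A second above Bb in this key is C.
A fourth above Bb in this key is E.
A sixth above Bb in this key is G.
Together with the bass Bb, this spells C dominant seventh in third inversion.

Bb, C, E, G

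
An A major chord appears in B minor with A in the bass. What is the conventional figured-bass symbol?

A is the root of A major, so the chord is in root position.
A triad in root position is figured 5/3, conventionally abbreviated (no figures — root-position triad).

no figures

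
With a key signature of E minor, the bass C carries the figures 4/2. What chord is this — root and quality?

The figures 4/2 indicate a seventh chord in third inversion.
In third inversion the root lies a second above the bass: a second above C in E minor is D.
The chord tones are C, D, F#, A, giving D dominant seventh.

D dominant seventh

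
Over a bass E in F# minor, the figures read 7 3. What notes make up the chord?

The written figures 7 3 are shorthand for 7/5/3: the 5 is implied.
A third above E in this key is G#.
A fifth above E in this key is B.
A seventh above E in this key is D.
Together with the bass E, this spells E dominant seventh in root position.

E, G#, B, D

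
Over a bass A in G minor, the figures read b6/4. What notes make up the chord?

A fourth above A in this key is D.
A sixth above A in this key is F, lowered to Fb by the flat.

A, D, Fb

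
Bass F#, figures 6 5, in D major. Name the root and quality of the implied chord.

D major seventh

The figures 6 5 indicate a seventh chord in first inversion.
In first inversion the root lies a sixth above the bass: a sixth above F# in D major is D.
The chord tones are F#, A, C#, D, giving D major seventh.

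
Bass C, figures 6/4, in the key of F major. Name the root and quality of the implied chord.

F major

The figures 6/4 indicate a triad in second inversion.
In second inversion the root lies a fourth above the bass: a fourth above C in F major is F.
The chord tones are C, F, A, giving F major.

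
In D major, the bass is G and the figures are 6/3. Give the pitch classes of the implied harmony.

A third above G in this key is B.
A sixth above G in this key is E.
Together with the bass G, this spells E minor in first inversion.

G, B, E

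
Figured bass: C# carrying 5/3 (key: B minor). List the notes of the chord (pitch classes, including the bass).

C#, E, G

A third above C# in this key is E.
A fifth above C# in this key is G.
Together with the bass C#, this spells C# diminished in root position.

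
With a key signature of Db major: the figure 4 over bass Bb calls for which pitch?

Counting 3 letter steps above Bb lands on E; in Db major, that letter is Eb.

Eb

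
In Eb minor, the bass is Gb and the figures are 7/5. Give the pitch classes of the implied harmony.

Gb, Bb, Db, F

The written figures 7/5 are shorthand for 7/5/3: the 3 is implied.
A third above Gb in this key is Bb.
A fifth above Gb in this key is Db.
A seventh above Gb in this key is F.
Together with the bass Gb, this spells Gb major seventh in root position.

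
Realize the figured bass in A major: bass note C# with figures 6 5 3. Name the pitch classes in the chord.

C#, E, G#, A

A third above C# in this key is E.
A fifth above C# in this key is G#.
A sixth above C# in this key is A.
Together with the bass C#, this spells A major seventh in first inversion.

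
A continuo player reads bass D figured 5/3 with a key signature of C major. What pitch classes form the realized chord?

A third above D in this key is F.
A fifth above D in this key is A.
Together with the bass D, this spells D minor in root position.

D, F, A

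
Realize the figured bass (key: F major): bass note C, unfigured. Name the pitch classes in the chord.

An unfigured bass implies 5/3.
A third above C in this key is E.
A fifth above C in this key is G.
Together with the bass C, this spells C major in root position.

C, E, G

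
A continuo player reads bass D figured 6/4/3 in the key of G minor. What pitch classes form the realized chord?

A third above D in this key is F.
A fourth above D in this key is G.
A sixth above D in this key is Bb.
Together with the bass D, this spells G minor seventh in second inversion.

D, F, G, Bb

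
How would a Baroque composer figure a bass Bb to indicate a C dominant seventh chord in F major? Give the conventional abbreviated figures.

4/2

Bb is the seventh of C dominant seventh, so the chord is in third inversion.
A seventh chord in third inversion is figured 6/4/2, conventionally abbreviated 4/2.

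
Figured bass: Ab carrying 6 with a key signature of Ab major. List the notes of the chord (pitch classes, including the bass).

Ab, C, F

The written figures 6 are shorthand for 6/3: the 3 is implied.
A third above Ab in this key is C.
A sixth above Ab in this key is F.
Together with the bass Ab, this spells F minor in first inversion.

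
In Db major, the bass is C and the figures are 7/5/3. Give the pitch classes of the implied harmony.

A third above C in this key is Eb.
A fifth above C in this key is Gb.
A seventh above C in this key is Bb.
Together with the bass C, this spells C half-diminished seventh in root position.

C, Eb, Gb, Bb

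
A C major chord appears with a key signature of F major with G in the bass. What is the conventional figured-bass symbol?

G is the fifth of C major, so the chord is in second inversion.
A triad in second inversion is figured 6/4, conventionally abbreviated 6/4.

6/4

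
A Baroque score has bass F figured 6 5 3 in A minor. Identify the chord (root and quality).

D minor seventh

The figures 6 5 3 indicate a seventh chord in first inversion.
In first inversion the root lies a sixth above the bass: a sixth above F in A minor is D.
The chord tones are F, A, C, D, giving D minor seventh.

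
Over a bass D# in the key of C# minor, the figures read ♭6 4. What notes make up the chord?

D#, G#, Bb

A fourth above D# in this key is G#.
A sixth above D# in this key is B, lowered to Bb by the flat.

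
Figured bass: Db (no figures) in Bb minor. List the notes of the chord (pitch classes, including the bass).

An unfigured bass implies 5/3.
A third above Db in this key is F.
A fifth above Db in this key is Ab.
Together with the bass Db, this spells Db major in root position.

Db, F, Ab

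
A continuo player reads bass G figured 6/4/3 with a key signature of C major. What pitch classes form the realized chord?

A third above G in this key is B.
A fourth above G in this key is C.
A sixth above G in this key is E.
Together with the bass G, this spells C major seventh in second inversion.

G, B, C, E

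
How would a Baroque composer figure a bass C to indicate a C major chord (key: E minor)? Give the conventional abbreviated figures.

no figures

C is the root of C major, so the chord is in root position.
A triad in root position is figured 5/3, conventionally abbreviated (no figures — root-position triad).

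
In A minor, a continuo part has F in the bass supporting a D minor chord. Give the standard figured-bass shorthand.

F is the third of D minor, so the chord is in first inversion.
A triad in first inversion is figured 6/3, conventionally abbreviated 6.

6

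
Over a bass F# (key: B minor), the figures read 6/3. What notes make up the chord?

F#, A, D

A third above F# in this key is A.
A sixth above F# in this key is D.
Together with the bass F#, this spells D major in first inversion.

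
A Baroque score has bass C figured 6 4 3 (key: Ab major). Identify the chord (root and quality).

F minor seventh

The figures 6 4 3 indicate a seventh chord in second inversion.
In second inversion the root lies a fourth above the bass: a fourth above C in Ab major is F.
The chord tones are C, Eb, F, Ab, giving F minor seventh.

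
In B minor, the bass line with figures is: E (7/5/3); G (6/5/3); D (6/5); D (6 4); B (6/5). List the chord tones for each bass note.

E (7/5/3): E, G, B, D.
G (6/5/3): G, B, D, E.
D (6/5/3): D, F#, A, B.
D (6/4): D, G, B.
B (6/5/3): B, D, F#, G.

E, G, B, D | G, B, D, E | D, F#, A, B | D, G, B | B, D, F#, G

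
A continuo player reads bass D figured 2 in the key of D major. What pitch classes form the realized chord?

The written figures 2 are shorthand for 6/4/2: the 6/4 are implied.
A second above D in this key is E.
A fourth above D in this key is G.
A sixth above D in this key is B.
Together with the bass D, this spells E minor seventh in third inversion.

D, E, G, B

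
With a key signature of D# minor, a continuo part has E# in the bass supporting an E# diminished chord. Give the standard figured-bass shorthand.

E# is the root of E# diminished, so the chord is in root position.
A triad in root position is figured 5/3, conventionally abbreviated (no figures — root-position triad).

no figures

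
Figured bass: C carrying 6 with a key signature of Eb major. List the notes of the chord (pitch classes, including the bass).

The written figures 6 are shorthand for 6/3: the 3 is implied.
A third above C in this key is Eb.
A sixth above C in this key is Ab.
Together with the bass C, this spells Ab major in first inversion.

C, Eb, Ab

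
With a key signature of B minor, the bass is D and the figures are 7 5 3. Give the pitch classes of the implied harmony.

D, F#, A, C#

A third above D in this key is F#.
A fifth above D in this key is A.
A seventh above D in this key is C#.
Together with the bass D, this spells D major seventh in root position.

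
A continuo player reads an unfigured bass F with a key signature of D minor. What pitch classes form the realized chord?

An unfigured bass implies 5/3.
A third above F in this key is A.
A fifth above F in this key is C.
Together with the bass F, this spells F major in root position.

F, A, C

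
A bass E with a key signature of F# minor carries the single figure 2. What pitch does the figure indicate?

Counting 1 letter step above E lands on F; in F# minor, that letter is F#.

F#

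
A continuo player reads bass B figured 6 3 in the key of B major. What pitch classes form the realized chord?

A third above B in this key is D#.
A sixth above B in this key is G#.
Together with the bass B, this spells G# minor in first inversion.

B, D#, G#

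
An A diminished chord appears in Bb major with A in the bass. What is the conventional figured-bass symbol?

A is the root of A diminished, so the chord is in root position.
A triad in root position is figured 5/3, conventionally abbreviated (no figures — root-position triad).

no figures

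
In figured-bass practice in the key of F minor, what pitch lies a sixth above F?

Counting 5 letter steps above F lands on D; in F minor, that letter is Db.

Db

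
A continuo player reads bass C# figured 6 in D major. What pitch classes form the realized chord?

The written figures 6 are shorthand for 6/3: the 3 is implied.
A third above C# in this key is E.
A sixth above C# in this key is A.
Together with the bass C#, this spells A major in first inversion.

C#, E, A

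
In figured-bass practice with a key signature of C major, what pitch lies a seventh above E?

Counting 6 letter steps above E lands on D; in C major, that letter is D.

D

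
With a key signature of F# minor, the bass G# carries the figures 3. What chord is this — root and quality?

G# diminished

The figures 3 indicate a triad in root position.
In root position the bass is the root, so the root is G#.
The chord tones are G#, B, D, giving G# diminished.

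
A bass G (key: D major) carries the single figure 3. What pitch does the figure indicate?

B

Counting 2 letter steps above G lands on B; in D major, that letter is B.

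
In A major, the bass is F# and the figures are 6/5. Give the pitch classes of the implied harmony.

F#, A, C#, D

The written figures 6/5 are shorthand for 6/5/3: the 3 is implied.
A third above F# in this key is A.
A fifth above F# in this key is C#.
A sixth above F# in this key is D.
Together with the bass F#, this spells D major seventh in first inversion.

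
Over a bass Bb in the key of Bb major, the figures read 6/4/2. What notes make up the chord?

A second above Bb in this key is C.
A fourth above Bb in this key is Eb.
A sixth above Bb in this key is G.
Together with the bass Bb, this spells C minor seventh in third inversion.

Bb, C, Eb, G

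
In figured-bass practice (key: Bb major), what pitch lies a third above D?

Counting 2 letter steps above D lands on F; in Bb major, that letter is F.

F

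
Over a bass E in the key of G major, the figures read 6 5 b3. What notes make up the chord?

A third above E in this key is G, lowered to Gb by the flat.
A fifth above E in this key is B.
A sixth above E in this key is C.

E, Gb, B, C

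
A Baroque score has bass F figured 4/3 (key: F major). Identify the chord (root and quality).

Bb major seventh

The figures 4/3 indicate a seventh chord in second inversion.
In second inversion the root lies a fourth above the bass: a fourth above F in F major is Bb.
The chord tones are F, A, Bb, D, giving Bb major seventh.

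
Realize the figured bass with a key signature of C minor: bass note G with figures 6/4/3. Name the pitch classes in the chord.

G, Bb, C, Eb

A third above G in this key is Bb.
A fourth above G in this key is C.
A sixth above G in this key is Eb.
Together with the bass G, this spells C minor seventh in second inversion.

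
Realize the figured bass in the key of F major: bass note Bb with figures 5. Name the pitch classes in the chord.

Bb, D, F

The written figures 5 are shorthand for 5/3: the 3 is implied.
A third above Bb in this key is D.
A fifth above Bb in this key is F.
Together with the bass Bb, this spells Bb major in root position.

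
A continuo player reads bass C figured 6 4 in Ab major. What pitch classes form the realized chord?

C, F, Ab

A fourth above C in this key is F.
A sixth above C in this key is Ab.
Together with the bass C, this spells F minor in second inversion.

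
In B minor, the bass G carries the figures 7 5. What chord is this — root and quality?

G major seventh

The figures 7 5 indicate a seventh chord in root position.
In root position the bass is the root, so the root is G.
The chord tones are G, B, D, F#, giving G major seventh.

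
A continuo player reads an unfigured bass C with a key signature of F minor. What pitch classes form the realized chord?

C, Eb, G

An unfigured bass implies 5/3.
A third above C in this key is Eb.
A fifth above C in this key is G.
Together with the bass C, this spells C minor in root position.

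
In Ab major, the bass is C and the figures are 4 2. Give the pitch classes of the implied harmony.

C, Db, F, Ab

The written figures 4 2 are shorthand for 6/4/2: the 6 is implied.
A second above C in this key is Db.
A fourth above C in this key is F.
A sixth above C in this key is Ab.
Together with the bass C, this spells Db major seventh in third inversion.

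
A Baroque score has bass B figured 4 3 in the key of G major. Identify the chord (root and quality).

The figures 4 3 indicate a seventh chord in second inversion.
In second inversion the root lies a fourth above the bass: a fourth above B in G major is E.
The chord tones are B, D, E, G, giving E minor seventh.

E minor seventh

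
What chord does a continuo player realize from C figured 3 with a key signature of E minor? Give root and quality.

C major

The figures 3 indicate a triad in root position.
In root position the bass is the root, so the root is C.
The chord tones are C, E, G, giving C major.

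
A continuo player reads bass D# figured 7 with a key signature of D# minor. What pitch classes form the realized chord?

The written figures 7 are shorthand for 7/5/3: the 5/3 are implied.
A third above D# in this key is F#.
A fifth above D# in this key is A#.
A seventh above D# in this key is C#.
Together with the bass D#, this spells D# minor seventh in root position.

D#, F#, A#, C#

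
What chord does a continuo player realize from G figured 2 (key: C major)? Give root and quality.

The figures 2 indicate a seventh chord in third inversion.
In third inversion the root lies a second above the bass: a second above G in C major is A.
The chord tones are G, A, C, E, giving A minor seventh.

A minor seventh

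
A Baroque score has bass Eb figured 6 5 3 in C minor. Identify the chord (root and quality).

C minor seventh

The figures 6 5 3 indicate a seventh chord in first inversion.
In first inversion the root lies a sixth above the bass: a sixth above Eb in C minor is C.
The chord tones are Eb, G, Bb, C, giving C minor seventh.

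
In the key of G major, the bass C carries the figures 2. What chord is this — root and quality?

The figures 2 indicate a seventh chord in third inversion.
In third inversion the root lies a second above the bass: a second above C in G major is D.
The chord tones are C, D, F#, A, giving D dominant seventh.

D dominant seventh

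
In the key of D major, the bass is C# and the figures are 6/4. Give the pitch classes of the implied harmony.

A fourth above C# in this key is F#.
A sixth above C# in this key is A.
Together with the bass C#, this spells F# minor in second inversion.

C#, F#, A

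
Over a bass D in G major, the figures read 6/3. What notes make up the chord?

A third above D in this key is F#.
A sixth above D in this key is B.
Together with the bass D, this spells B minor in first inversion.

D, F#, B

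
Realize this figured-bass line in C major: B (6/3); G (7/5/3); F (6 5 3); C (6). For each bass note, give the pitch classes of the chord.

B, D, G | G, B, D, F | F, A, C, D | C, E, A

B (6/3): B, D, G.
G (7/5/3): G, B, D, F.
F (6/5/3): F, A, C, D.
C (6/3): C, E, A.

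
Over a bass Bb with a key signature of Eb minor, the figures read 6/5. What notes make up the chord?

Bb, Db, F, Gb

The written figures 6/5 are shorthand for 6/5/3: the 3 is implied.
A third above Bb in this key is Db.
A fifth above Bb in this key is F.
A sixth above Bb in this key is Gb.
Together with the bass Bb, this spells Gb major seventh in first inversion.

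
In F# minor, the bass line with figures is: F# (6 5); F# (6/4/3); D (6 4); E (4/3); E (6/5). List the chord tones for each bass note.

F#, A, C#, D | F#, A, B, D | D, G#, B | E, G#, A, C# | E, G#, B, C#

F# (6/5/3): F#, A, C#, D.
F# (6/4/3): F#, A, B, D.
D (6/4): D, G#, B.
E (6/4/3): E, G#, A, C#.
E (6/5/3): E, G#, B, C#.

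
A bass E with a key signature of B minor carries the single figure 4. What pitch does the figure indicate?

A

Counting 3 letter steps above E lands on A; in B minor, that letter is A.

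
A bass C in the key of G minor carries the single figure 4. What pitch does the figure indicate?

F

Counting 3 letter steps above C lands on F; in G minor, that letter is F.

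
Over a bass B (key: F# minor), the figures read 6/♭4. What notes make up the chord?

A fourth above B in this key is E, lowered to Eb by the flat.
A sixth above B in this key is G#.

B, Eb, G#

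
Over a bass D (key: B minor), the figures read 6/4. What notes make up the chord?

D, G, B

A fourth above D in this key is G.
A sixth above D in this key is B.
Together with the bass D, this spells G major in second inversion.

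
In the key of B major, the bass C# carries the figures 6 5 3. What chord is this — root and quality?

A# half-diminished seventh

The figures 6 5 3 indicate a seventh chord in first inversion.
In first inversion the root lies a sixth above the bass: a sixth above C# in B major is A#.
The chord tones are C#, E, G#, A#, giving A# half-diminished seventh.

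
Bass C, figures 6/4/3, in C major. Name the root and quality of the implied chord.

The figures 6/4/3 indicate a seventh chord in second inversion.
In second inversion the root lies a fourth above the bass: a fourth above C in C major is F.
The chord tones are C, E, F, A, giving F major seventh.

F major seventh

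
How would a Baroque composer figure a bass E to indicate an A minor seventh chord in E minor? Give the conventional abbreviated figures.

4/3

E is the fifth of A minor seventh, so the chord is in second inversion.
A seventh chord in second inversion is figured 6/4/3, conventionally abbreviated 4/3.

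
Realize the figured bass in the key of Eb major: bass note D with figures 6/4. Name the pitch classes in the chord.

A fourth above D in this key is G.
A sixth above D in this key is Bb.
Together with the bass D, this spells G minor in second inversion.

D, G, Bb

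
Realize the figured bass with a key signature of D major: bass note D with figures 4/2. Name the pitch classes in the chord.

The written figures 4/2 are shorthand for 6/4/2: the 6 is implied.
A second above D in this key is E.
A fourth above D in this key is G.
A sixth above D in this key is B.
Together with the bass D, this spells E minor seventh in third inversion.

D, E, G, B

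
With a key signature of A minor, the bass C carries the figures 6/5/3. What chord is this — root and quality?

The figures 6/5/3 indicate a seventh chord in first inversion.
In first inversion the root lies a sixth above the bass: a sixth above C in A minor is A.
The chord tones are C, E, G, A, giving A minor seventh.

A minor seventh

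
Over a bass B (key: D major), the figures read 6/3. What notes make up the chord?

B, D, G

A third above B in this key is D.
A sixth above B in this key is G.
Together with the bass B, this spells G major in first inversion.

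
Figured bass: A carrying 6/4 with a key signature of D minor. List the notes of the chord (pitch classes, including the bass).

A, D, F

A fourth above A in this key is D.
A sixth above A in this key is F.
Together with the bass A, this spells D minor in second inversion.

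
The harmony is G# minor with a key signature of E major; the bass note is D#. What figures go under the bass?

D# is the fifth of G# minor, so the chord is in second inversion.
A triad in second inversion is figured 6/4, conventionally abbreviated 6/4.

6/4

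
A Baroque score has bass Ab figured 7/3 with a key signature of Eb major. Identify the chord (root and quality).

Ab major seventh

The figures 7/3 indicate a seventh chord in root position.
In root position the bass is the root, so the root is Ab.
The chord tones are Ab, C, Eb, G, giving Ab major seventh.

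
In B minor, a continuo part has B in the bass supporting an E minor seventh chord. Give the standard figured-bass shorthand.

B is the fifth of E minor seventh, so the chord is in second inversion.
A seventh chord in second inversion is figured 6/4/3, conventionally abbreviated 4/3.

4/3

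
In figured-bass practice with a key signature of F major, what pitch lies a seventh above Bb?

Counting 6 letter steps above Bb lands on A; in F major, that letter is A.

A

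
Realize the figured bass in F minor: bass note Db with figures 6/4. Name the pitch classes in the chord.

A fourth above Db in this key is G.
A sixth above Db in this key is Bb.
Together with the bass Db, this spells G diminished in second inversion.

Db, G, Bb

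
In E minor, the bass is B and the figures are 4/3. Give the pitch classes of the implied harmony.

The written figures 4/3 are shorthand for 6/4/3: the 6 is implied.
A third above B in this key is D.
A fourth above B in this key is E.
A sixth above B in this key is G.
Together with the bass B, this spells E minor seventh in second inversion.

B, D, E, G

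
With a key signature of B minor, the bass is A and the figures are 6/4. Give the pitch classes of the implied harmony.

A fourth above A in this key is D.
A sixth above A in this key is F#.
Together with the bass A, this spells D major in second inversion.

A, D, F#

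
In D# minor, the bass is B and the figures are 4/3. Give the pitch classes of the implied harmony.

B, D#, E#, G#

The written figures 4/3 are shorthand for 6/4/3: the 6 is implied.
A third above B in this key is D#.
A fourth above B in this key is E#.
A sixth above B in this key is G#.
Together with the bass B, this spells E# half-diminished seventh in second inversion.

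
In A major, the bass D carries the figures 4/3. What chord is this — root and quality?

The figures 4/3 indicate a seventh chord in second inversion.
In second inversion the root lies a fourth above the bass: a fourth above D in A major is G#.
The chord tones are D, F#, G#, B, giving G# half-diminished seventh.

G# half-diminished seventh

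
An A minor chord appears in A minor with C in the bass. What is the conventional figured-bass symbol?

6

C is the third of A minor, so the chord is in first inversion.
A triad in first inversion is figured 6/3, conventionally abbreviated 6.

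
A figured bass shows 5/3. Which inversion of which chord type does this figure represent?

Intervals of 5/3 above the bass form a triad; the bass is the root, so this is root position.

triad, root position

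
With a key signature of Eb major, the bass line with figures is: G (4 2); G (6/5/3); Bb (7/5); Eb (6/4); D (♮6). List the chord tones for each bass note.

G (6/4/2): G, Ab, C, Eb.
G (6/5/3): G, Bb, D, Eb.
Bb (7/5/3): Bb, D, F, Ab.
Eb (6/4): Eb, Ab, C.
D (♮6/3): D, F, B.

G, Ab, C, Eb | G, Bb, D, Eb | Bb, D, F, Ab | Eb, Ab, C | D, F, B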